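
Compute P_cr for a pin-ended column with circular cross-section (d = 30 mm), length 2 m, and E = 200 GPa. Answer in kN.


I = pi * d^4 / 64 = 39760.78 mm^4
L = 2000.0 mm
P_cr = pi^2 * E * I / L^2
= 9.8696 * 200000.0 * 39760.78 / 2000.0^2
= 19621.16 N = 19.6212 kN

19.6212 kN


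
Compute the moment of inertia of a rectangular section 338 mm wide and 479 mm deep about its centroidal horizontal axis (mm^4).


I = b * h^3 / 12
= 338 * 479^3 / 12
= 338 * 109902239 / 12
= 3095579731.83 mm^4

3095579731.83 mm^4


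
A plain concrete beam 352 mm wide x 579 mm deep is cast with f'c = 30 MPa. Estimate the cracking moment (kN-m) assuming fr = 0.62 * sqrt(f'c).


fr = 0.62 * sqrt(30) = 0.62 * 5.4772 = 3.3959 MPa
I = 352 * 579^3 / 12 = 5693733144.0 mm^4
y_t = 289.5 mm
M_cr = fr * I / y_t = 3.3959 * 5693733144.0 / 289.5 N-mm
= 66.7884 kN-m

66.7884 kN-m


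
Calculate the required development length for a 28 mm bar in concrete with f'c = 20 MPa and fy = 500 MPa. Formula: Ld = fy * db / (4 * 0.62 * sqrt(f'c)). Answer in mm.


Ld = (fy * db) / (4 * 0.62 * sqrt(f'c))
= (500 * 28) / (4 * 0.62 * sqrt(20))
= 14000 / 11.0909
= 1262.3 mm

1262.3 mm


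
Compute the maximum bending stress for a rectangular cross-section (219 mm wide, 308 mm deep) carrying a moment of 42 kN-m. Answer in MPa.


I = b * h^3 / 12 = 219 * 308^3 / 12 = 533230544.0 mm^4
y = h / 2 = 308 / 2 = 154.0 mm
M = 42 kN-m = 42000000.0 N-mm
sigma = M * y / I = 42000000.0 * 154.0 / 533230544.0
= 12.13 MPa

12.13 MPa


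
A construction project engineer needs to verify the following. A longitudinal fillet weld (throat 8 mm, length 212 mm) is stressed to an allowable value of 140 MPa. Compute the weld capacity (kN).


Strength = throat * length * allowable stress
= 8 * 212 * 140 N
= 237440 N
= 237.44 kN

237.44 kN


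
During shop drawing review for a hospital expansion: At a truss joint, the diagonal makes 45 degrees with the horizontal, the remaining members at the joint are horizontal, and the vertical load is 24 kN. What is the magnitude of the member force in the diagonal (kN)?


At the joint, only the diagonal has a vertical component, so vertical equilibrium gives:
F * sin(45) = 24
F = 24 / sin(45)
= 24 / 0.707107
= 33.94 kN

33.94 kN


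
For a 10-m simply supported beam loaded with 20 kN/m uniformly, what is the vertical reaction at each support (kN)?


Total load = w * L = 20 * 10 = 200 kN
By symmetry, each reaction R = total / 2 = 200 / 2 = 100.0 kN

100.0 kN


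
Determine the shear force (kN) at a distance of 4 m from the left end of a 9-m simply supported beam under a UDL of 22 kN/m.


R_A = w * L / 2 = 22 * 9 / 2 = 99.0 kN
V(x) = R_A - w * x = 99.0 - 22 * 4
= 11.0 kN

11.0 kN


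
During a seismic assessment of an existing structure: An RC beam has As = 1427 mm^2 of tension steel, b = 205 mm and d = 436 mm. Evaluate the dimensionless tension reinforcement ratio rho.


rho = As / (b * d)
= 1427 / (205 * 436)
= 1427 / 89380
= 0.015966 (dimensionless)

0.015966 (dimensionless)


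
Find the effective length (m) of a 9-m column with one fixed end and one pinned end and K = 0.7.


L_eff = K * L
= 0.7 * 9
= 6.3 m

6.3 m


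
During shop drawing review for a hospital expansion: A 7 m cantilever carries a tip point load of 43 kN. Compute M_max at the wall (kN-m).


For a cantilever with a point load at the free end:
M_max = P * L = 43 * 7 = 301 kN-m

301 kN-m


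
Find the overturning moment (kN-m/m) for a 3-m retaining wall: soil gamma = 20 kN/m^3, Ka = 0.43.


Pa = 0.5 * Ka * gamma * H^2
= 0.5 * 0.43 * 20 * 3^2
= 38.7 kN/m
Arm = H / 3 = 3 / 3 = 1.0 m
Mo = Pa * arm = Pa * H / 3 = 38.7 * 3 / 3 = 38.7 kN-m/m

38.7 kN-m/m


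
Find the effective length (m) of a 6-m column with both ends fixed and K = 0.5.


L_eff = K * L
= 0.5 * 6
= 3.0 m

3.0 m


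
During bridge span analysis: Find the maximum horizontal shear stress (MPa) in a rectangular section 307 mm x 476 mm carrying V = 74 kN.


A = b * h = 307 * 476 = 146132 mm^2
V = 74 kN = 74000.0 N
tau_max = 1.5 * V / A = 1.5 * 74000.0 / 146132
= 0.7596 MPa

0.7596 MPa


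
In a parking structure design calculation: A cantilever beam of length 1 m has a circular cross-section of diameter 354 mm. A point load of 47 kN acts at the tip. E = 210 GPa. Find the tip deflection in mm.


I = pi * d^4 / 64 = pi * 354^4 / 64 = 770873199.04 mm^4
L = 1000.0 mm, P = 47000.0 N, E = 210000.0 MPa
delta = P * L^3 / (3 * E * I)
= 47000.0 * 1000.0^3 / (3 * 210000.0 * 770873199.04)
= 0.0968 mm

0.0968 mm


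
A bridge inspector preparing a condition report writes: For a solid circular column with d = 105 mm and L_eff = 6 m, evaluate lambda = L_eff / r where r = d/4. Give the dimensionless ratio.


Radius of gyration r = d / 4 = 105 / 4 = 26.25 mm
L_eff = 6000.0 mm
Slenderness ratio = L / r = 6000.0 / 26.25 = 228.57 (dimensionless)

228.57 (dimensionless)


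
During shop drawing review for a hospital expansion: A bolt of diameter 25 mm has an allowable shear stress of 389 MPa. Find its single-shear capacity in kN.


A = pi * d^2 / 4 = pi * 25^2 / 4 = 490.8739 mm^2
V = f_v * A / 1000 = 389 * 490.8739 / 1000
= 190.9499 kN

190.9499 kN


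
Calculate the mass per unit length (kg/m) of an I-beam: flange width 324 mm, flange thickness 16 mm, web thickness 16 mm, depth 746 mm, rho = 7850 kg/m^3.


A_flanges = 2 * 324 * 16 = 10368 mm^2
A_web = (746 - 2 * 16) * 16 = 11424 mm^2
A_total = 10368 + 11424 = 21792 mm^2 = 0.021792 m^2
Weight = rho * A = 7850 * 0.021792 = 171.0672 kg/m

171.0672 kg/m


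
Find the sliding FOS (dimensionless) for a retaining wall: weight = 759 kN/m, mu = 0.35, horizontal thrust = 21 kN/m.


Resisting force = mu * W = 0.35 * 759 = 265.65 kN/m
FOS = Resisting / Driving = 265.65 / 21
= 12.65 (dimensionless)

12.65 (dimensionless)


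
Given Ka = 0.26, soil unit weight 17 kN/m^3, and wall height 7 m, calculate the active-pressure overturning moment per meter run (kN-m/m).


Pa = 0.5 * Ka * gamma * H^2
= 0.5 * 0.26 * 17 * 7^2
= 108.29 kN/m
Arm = H / 3 = 7 / 3 = 2.3333 m
Mo = Pa * arm = Pa * H / 3 = 108.29 * 7 / 3 = 252.6767 kN-m/m

252.6767 kN-m/m


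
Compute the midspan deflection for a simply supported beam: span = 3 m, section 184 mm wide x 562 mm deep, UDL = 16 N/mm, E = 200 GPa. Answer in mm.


I = 184 * 562^3 / 12 = 2721733029.33 mm^4
L = 3000.0 mm, w = 16 N/mm, E = 200000.0 MPa
delta = 5 * w * L^4 / (384 * E * I)
= 5 * 16 * 3000.0^4 / (384 * 200000.0 * 2721733029.33)
= 0.031 mm

0.031 mm


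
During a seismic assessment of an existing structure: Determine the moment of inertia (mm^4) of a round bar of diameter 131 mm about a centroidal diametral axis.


r = d / 2 = 131 / 2 = 65.5 mm
I = pi * r^4 / 4 = pi * 65.5^4 / 4
= 14456231.07 mm^4

14456231.07 mm^4


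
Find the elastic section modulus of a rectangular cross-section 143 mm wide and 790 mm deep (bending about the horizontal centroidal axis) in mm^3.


S = b * h^2 / 6
= 143 * 790^2 / 6
= 143 * 624100 / 6
= 14874383.33 mm^3

14874383.33 mm^3


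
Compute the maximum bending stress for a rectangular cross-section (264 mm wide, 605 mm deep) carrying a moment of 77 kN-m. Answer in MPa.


I = b * h^3 / 12 = 264 * 605^3 / 12 = 4871792750.0 mm^4
y = h / 2 = 605 / 2 = 302.5 mm
M = 77 kN-m = 77000000.0 N-mm
sigma = M * y / I = 77000000.0 * 302.5 / 4871792750.0
= 4.78 MPa

4.78 MPa


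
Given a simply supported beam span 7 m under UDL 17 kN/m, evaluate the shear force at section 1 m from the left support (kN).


R_A = w * L / 2 = 17 * 7 / 2 = 59.5 kN
V(x) = R_A - w * x = 59.5 - 17 * 1
= 42.5 kN

42.5 kN


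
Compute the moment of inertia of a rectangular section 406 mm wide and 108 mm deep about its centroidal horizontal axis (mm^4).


I = b * h^3 / 12
= 406 * 108^3 / 12
= 406 * 1259712 / 12
= 42620256.0 mm^4

42620256.0 mm^4


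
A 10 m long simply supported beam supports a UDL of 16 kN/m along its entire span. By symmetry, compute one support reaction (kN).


Total load = w * L = 16 * 10 = 160 kN
By symmetry, each reaction R = total / 2 = 160 / 2 = 80.0 kN

80.0 kN


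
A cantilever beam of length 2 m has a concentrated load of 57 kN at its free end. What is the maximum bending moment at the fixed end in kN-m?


For a cantilever with a point load at the free end:
M_max = P * L = 57 * 2 = 114 kN-m

114 kN-m


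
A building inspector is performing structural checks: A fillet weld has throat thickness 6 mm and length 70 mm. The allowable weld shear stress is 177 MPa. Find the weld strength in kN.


Strength = throat * length * allowable stress
= 6 * 70 * 177 N
= 74340 N
= 74.34 kN

74.34 kN


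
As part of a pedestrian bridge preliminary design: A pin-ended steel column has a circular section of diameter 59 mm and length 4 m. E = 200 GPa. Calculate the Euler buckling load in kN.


I = pi * d^4 / 64 = 594809.57 mm^4
L = 4000.0 mm
P_cr = pi^2 * E * I / L^2
= 9.8696 * 200000.0 * 594809.57 / 4000.0^2
= 73381.69 N = 73.3817 kN

73.3817 kN


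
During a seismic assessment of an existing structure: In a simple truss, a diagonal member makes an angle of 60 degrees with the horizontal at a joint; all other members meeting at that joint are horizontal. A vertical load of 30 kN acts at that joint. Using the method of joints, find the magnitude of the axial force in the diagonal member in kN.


At the joint, only the diagonal has a vertical component, so vertical equilibrium gives:
F * sin(60) = 30
F = 30 / sin(60)
= 30 / 0.866025
= 34.64 kN

34.64 kN


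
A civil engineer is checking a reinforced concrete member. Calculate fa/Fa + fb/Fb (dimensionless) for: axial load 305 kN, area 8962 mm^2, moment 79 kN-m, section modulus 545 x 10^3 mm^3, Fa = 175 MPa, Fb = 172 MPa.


f_a = P / A = 305000.0 / 8962 = 34.0326 MPa
f_b = M / S = 79000000.0 / 545000.0 = 144.9541 MPa
Ratio = f_a / Fa + f_b / Fb
= 34.0326 / 175 + 144.9541 / 172
= 1.0372 (dimensionless)

1.0372 (dimensionless)


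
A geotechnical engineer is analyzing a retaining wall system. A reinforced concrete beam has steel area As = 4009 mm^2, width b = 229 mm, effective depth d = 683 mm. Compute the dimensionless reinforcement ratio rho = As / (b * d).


rho = As / (b * d)
= 4009 / (229 * 683)
= 4009 / 156407
= 0.025632 (dimensionless)

0.025632 (dimensionless)


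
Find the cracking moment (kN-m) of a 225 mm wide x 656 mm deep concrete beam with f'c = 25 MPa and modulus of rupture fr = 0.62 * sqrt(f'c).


fr = 0.62 * sqrt(25) = 0.62 * 5.0 = 3.1 MPa
I = 225 * 656^3 / 12 = 5293132800.0 mm^4
y_t = 328.0 mm
M_cr = fr * I / y_t = 3.1 * 5293132800.0 / 328.0 N-mm
= 50.0266 kN-m

50.0266 kN-m


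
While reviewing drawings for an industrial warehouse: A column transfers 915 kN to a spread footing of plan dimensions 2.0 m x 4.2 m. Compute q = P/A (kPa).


A = 2.0 * 4.2 = 8.4 m^2
q = P / A = 915 / 8.4
= 108.9286 kPa

108.9286 kPa


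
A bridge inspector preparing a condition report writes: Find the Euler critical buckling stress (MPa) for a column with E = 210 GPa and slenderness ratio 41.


sigma_cr = pi^2 * E / lambda^2
= 9.8696 * 210000.0 / 41^2
= 9.8696 * 210000.0 / 1681
= 1232.9666 MPa

1232.9666 MPa


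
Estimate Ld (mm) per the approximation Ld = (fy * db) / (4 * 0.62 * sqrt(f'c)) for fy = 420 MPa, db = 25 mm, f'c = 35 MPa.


Ld = (fy * db) / (4 * 0.62 * sqrt(f'c))
= (420 * 25) / (4 * 0.62 * sqrt(35))
= 10500 / 14.6719
= 715.65 mm

715.65 mm


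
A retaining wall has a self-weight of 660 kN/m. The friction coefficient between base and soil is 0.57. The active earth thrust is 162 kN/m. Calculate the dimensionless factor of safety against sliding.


Resisting force = mu * W = 0.57 * 660 = 376.2 kN/m
FOS = Resisting / Driving = 376.2 / 162
= 2.3222 (dimensionless)

2.3222 (dimensionless)


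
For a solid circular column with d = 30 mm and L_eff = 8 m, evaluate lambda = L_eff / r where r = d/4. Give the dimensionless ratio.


Radius of gyration r = d / 4 = 30 / 4 = 7.5 mm
L_eff = 8000.0 mm
Slenderness ratio = L / r = 8000.0 / 7.5 = 1066.67 (dimensionless)

1066.67 (dimensionless)


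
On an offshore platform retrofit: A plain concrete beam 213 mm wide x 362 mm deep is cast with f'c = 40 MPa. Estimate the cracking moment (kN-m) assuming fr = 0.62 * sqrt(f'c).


fr = 0.62 * sqrt(40) = 0.62 * 6.3246 = 3.9212 MPa
I = 213 * 362^3 / 12 = 842023222.0 mm^4
y_t = 181.0 mm
M_cr = fr * I / y_t = 3.9212 * 842023222.0 / 181.0 N-mm
= 18.2418 kN-m

18.2418 kN-m


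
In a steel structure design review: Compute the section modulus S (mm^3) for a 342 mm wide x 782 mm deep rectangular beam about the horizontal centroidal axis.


S = b * h^2 / 6
= 342 * 782^2 / 6
= 342 * 611524 / 6
= 34856868.0 mm^3

34856868.0 mm^3


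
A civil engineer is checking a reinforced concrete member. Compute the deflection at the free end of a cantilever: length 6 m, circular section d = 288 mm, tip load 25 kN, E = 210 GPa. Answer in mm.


I = pi * d^4 / 64 = pi * 288^4 / 64 = 337706834.33 mm^4
L = 6000.0 mm, P = 25000.0 N, E = 210000.0 MPa
delta = P * L^3 / (3 * E * I)
= 25000.0 * 6000.0^3 / (3 * 210000.0 * 337706834.33)
= 25.3813 mm

25.3813 mm


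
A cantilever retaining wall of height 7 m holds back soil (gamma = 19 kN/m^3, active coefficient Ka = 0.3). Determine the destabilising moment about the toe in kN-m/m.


Pa = 0.5 * Ka * gamma * H^2
= 0.5 * 0.3 * 19 * 7^2
= 139.65 kN/m
Arm = H / 3 = 7 / 3 = 2.3333 m
Mo = Pa * arm = Pa * H / 3 = 139.65 * 7 / 3 = 325.85 kN-m/m

325.85 kN-m/m


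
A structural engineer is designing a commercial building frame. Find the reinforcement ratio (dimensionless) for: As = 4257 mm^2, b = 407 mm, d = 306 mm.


rho = As / (b * d)
= 4257 / (407 * 306)
= 4257 / 124542
= 0.034181 (dimensionless)

0.034181 (dimensionless)


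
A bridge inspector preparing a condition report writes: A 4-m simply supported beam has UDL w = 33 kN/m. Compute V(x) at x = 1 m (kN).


R_A = w * L / 2 = 33 * 4 / 2 = 66.0 kN
V(x) = R_A - w * x = 66.0 - 33 * 1
= 33.0 kN

33.0 kN


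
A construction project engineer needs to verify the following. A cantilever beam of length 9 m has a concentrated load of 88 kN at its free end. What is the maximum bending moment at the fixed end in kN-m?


For a cantilever with a point load at the free end:
M_max = P * L = 88 * 9 = 792 kN-m

792 kN-m


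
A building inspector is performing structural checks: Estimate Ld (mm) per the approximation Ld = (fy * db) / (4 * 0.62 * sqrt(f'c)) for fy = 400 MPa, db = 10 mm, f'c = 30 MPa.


Ld = (fy * db) / (4 * 0.62 * sqrt(f'c))
= (400 * 10) / (4 * 0.62 * sqrt(30))
= 4000 / 13.5835
= 294.47 mm

294.47 mm


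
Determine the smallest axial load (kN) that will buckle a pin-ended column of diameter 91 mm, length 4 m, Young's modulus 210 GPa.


I = pi * d^4 / 64 = 3366165.53 mm^4
L = 4000.0 mm
P_cr = pi^2 * E * I / L^2
= 9.8696 * 210000.0 * 3366165.53 / 4000.0^2
= 436048.23 N = 436.0482 kN

436.0482 kN


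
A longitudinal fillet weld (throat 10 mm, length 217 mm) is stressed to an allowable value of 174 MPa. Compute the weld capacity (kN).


Strength = throat * length * allowable stress
= 10 * 217 * 174 N
= 377580 N
= 377.58 kN

377.58 kN


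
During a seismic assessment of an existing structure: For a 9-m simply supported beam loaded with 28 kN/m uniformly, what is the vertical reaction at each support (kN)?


Total load = w * L = 28 * 9 = 252 kN
By symmetry, each reaction R = total / 2 = 252 / 2 = 126.0 kN

126.0 kN


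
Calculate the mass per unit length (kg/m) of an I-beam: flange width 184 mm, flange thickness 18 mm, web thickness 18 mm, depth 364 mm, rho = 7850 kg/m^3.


A_flanges = 2 * 184 * 18 = 6624 mm^2
A_web = (364 - 2 * 18) * 18 = 5904 mm^2
A_total = 6624 + 5904 = 12528 mm^2 = 0.012528 m^2
Weight = rho * A = 7850 * 0.012528 = 98.3448 kg/m

98.3448 kg/m


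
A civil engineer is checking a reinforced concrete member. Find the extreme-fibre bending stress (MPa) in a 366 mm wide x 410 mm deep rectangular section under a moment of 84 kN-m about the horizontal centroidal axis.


I = b * h^3 / 12 = 366 * 410^3 / 12 = 2102090500.0 mm^4
y = h / 2 = 410 / 2 = 205.0 mm
M = 84 kN-m = 84000000.0 N-mm
sigma = M * y / I = 84000000.0 * 205.0 / 2102090500.0
= 8.19 MPa

8.19 MPa


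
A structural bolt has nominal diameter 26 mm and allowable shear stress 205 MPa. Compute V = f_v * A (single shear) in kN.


A = pi * d^2 / 4 = pi * 26^2 / 4 = 530.9292 mm^2
V = f_v * A / 1000 = 205 * 530.9292 / 1000
= 108.8405 kN

108.8405 kN


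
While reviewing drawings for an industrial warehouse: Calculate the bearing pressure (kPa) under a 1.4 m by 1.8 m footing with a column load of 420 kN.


A = 1.4 * 1.8 = 2.52 m^2
q = P / A = 420 / 2.52
= 166.6667 kPa

166.6667 kPa


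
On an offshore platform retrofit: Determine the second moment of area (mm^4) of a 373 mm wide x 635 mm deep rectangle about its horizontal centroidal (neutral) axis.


I = b * h^3 / 12
= 373 * 635^3 / 12
= 373 * 256047875 / 12
= 7958821447.92 mm^4

7958821447.92 mm^4


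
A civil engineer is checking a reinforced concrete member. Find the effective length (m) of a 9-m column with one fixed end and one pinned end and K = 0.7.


L_eff = K * L
= 0.7 * 9
= 6.3 m

6.3 m


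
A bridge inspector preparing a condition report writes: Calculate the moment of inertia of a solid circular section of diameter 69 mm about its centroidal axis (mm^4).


r = d / 2 = 69 / 2 = 34.5 mm
I = pi * r^4 / 4 = pi * 34.5^4 / 4
= 1112669.7 mm^4

1112669.7 mm^4


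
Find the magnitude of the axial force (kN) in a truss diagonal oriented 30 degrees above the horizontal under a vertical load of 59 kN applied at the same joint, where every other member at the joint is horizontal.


At the joint, only the diagonal has a vertical component, so vertical equilibrium gives:
F * sin(30) = 59
F = 59 / sin(30)
= 59 / 0.5
= 118.0 kN

118.0 kN


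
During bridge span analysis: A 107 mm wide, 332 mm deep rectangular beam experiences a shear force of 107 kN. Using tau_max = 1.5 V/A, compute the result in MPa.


A = b * h = 107 * 332 = 35524 mm^2
V = 107 kN = 107000.0 N
tau_max = 1.5 * V / A = 1.5 * 107000.0 / 35524
= 4.5181 MPa

4.5181 MPa


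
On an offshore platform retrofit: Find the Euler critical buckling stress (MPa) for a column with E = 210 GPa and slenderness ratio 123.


sigma_cr = pi^2 * E / lambda^2
= 9.8696 * 210000.0 / 123^2
= 9.8696 * 210000.0 / 15129
= 136.9963 MPa

136.9963 MPa


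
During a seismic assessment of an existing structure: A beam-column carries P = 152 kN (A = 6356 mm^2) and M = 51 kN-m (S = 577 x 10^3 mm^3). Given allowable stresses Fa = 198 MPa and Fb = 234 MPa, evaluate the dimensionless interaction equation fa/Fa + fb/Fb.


f_a = P / A = 152000.0 / 6356 = 23.9144 MPa
f_b = M / S = 51000000.0 / 577000.0 = 88.3882 MPa
Ratio = f_a / Fa + f_b / Fb
= 23.9144 / 198 + 88.3882 / 234
= 0.4985 (dimensionless)

0.4985 (dimensionless)


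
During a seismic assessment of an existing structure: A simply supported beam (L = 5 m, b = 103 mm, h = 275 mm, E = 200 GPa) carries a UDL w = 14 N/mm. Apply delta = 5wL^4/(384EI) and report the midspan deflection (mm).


I = 103 * 275^3 / 12 = 178506510.42 mm^4
L = 5000.0 mm, w = 14 N/mm, E = 200000.0 MPa
delta = 5 * w * L^4 / (384 * E * I)
= 5 * 14 * 5000.0^4 / (384 * 200000.0 * 178506510.42)
= 3.1913 mm

3.1913 mm


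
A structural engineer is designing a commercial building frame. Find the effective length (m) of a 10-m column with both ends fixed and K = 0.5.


L_eff = K * L
= 0.5 * 10
= 5.0 m

5.0 m


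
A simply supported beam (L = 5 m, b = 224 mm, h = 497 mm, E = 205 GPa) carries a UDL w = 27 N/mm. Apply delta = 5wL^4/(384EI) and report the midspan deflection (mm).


I = 224 * 497^3 / 12 = 2291584829.33 mm^4
L = 5000.0 mm, w = 27 N/mm, E = 205000.0 MPa
delta = 5 * w * L^4 / (384 * E * I)
= 5 * 27 * 5000.0^4 / (384 * 205000.0 * 2291584829.33)
= 0.4677 mm

0.4677 mm


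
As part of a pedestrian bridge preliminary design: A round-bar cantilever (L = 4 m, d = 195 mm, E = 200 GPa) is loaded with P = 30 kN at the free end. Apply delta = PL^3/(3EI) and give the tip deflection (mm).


I = pi * d^4 / 64 = pi * 195^4 / 64 = 70975480.96 mm^4
L = 4000.0 mm, P = 30000.0 N, E = 200000.0 MPa
delta = P * L^3 / (3 * E * I)
= 30000.0 * 4000.0^3 / (3 * 200000.0 * 70975480.96)
= 45.086 mm

45.086 mm


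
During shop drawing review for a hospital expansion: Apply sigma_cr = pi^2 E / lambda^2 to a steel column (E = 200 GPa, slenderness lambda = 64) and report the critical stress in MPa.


sigma_cr = pi^2 * E / lambda^2
= 9.8696 * 200000.0 / 64^2
= 9.8696 * 200000.0 / 4096
= 481.9143 MPa

481.9143 MPa


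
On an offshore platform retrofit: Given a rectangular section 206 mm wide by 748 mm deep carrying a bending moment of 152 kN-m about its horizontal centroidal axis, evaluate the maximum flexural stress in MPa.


I = b * h^3 / 12 = 206 * 748^3 / 12 = 7184404362.67 mm^4
y = h / 2 = 748 / 2 = 374.0 mm
M = 152 kN-m = 152000000.0 N-mm
sigma = M * y / I = 152000000.0 * 374.0 / 7184404362.67
= 7.91 MPa

7.91 MPa


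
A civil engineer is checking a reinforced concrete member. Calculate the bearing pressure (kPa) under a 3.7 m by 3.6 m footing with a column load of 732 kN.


A = 3.7 * 3.6 = 13.32 m^2
q = P / A = 732 / 13.32
= 54.955 kPa

54.955 kPa


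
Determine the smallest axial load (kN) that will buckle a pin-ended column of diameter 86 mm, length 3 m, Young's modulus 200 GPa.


I = pi * d^4 / 64 = 2685120.03 mm^4
L = 3000.0 mm
P_cr = pi^2 * E * I / L^2
= 9.8696 * 200000.0 * 2685120.03 / 3000.0^2
= 588912.72 N = 588.9127 kN

588.9127 kN


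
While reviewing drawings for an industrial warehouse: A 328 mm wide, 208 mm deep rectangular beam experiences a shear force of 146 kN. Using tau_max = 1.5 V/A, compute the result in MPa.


A = b * h = 328 * 208 = 68224 mm^2
V = 146 kN = 146000.0 N
tau_max = 1.5 * V / A = 1.5 * 146000.0 / 68224
= 3.21 MPa

3.21 MPa


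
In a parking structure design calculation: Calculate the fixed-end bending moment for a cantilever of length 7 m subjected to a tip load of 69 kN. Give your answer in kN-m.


For a cantilever with a point load at the free end:
M_max = P * L = 69 * 7 = 483 kN-m

483 kN-m


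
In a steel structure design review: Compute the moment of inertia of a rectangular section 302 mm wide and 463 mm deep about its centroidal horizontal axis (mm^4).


I = b * h^3 / 12
= 302 * 463^3 / 12
= 302 * 99252847 / 12
= 2497863316.17 mm^4

2497863316.17 mm^4


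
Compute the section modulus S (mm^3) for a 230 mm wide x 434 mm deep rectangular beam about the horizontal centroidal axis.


S = b * h^2 / 6
= 230 * 434^2 / 6
= 230 * 188356 / 6
= 7220313.33 mm^3

7220313.33 mm^3


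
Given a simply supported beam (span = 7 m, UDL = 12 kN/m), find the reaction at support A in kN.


Total load = w * L = 12 * 7 = 84 kN
By symmetry, each reaction R = total / 2 = 84 / 2 = 42.0 kN

42.0 kN


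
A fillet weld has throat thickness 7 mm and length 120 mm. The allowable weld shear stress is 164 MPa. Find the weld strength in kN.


Strength = throat * length * allowable stress
= 7 * 120 * 164 N
= 137760 N
= 137.76 kN

137.76 kN


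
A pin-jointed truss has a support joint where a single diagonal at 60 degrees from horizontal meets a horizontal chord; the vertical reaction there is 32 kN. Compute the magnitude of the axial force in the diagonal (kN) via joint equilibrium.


At the joint, only the diagonal has a vertical component, so vertical equilibrium gives:
F * sin(60) = 32
F = 32 / sin(60)
= 32 / 0.866025
= 36.95 kN

36.95 kN


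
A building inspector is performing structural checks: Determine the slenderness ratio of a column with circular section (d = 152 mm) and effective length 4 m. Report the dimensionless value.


Radius of gyration r = d / 4 = 152 / 4 = 38.0 mm
L_eff = 4000.0 mm
Slenderness ratio = L / r = 4000.0 / 38.0 = 105.26 (dimensionless)

105.26 (dimensionless)


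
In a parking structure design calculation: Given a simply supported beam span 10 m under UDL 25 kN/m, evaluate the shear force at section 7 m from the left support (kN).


R_A = w * L / 2 = 25 * 10 / 2 = 125.0 kN
V(x) = R_A - w * x = 125.0 - 25 * 7
= -50.0 kN

-50.0 kN


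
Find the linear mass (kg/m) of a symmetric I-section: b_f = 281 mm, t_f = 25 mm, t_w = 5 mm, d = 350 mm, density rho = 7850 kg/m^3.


A_flanges = 2 * 281 * 25 = 14050 mm^2
A_web = (350 - 2 * 25) * 5 = 1500 mm^2
A_total = 14050 + 1500 = 15550 mm^2 = 0.015550 m^2
Weight = rho * A = 7850 * 0.015550 = 122.0675 kg/m

122.0675 kg/m


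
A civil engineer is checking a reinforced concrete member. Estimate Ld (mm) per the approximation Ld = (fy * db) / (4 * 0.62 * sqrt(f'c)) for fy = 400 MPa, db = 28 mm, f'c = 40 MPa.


Ld = (fy * db) / (4 * 0.62 * sqrt(f'c))
= (400 * 28) / (4 * 0.62 * sqrt(40))
= 11200 / 15.6849
= 714.06 mm

714.06 mm


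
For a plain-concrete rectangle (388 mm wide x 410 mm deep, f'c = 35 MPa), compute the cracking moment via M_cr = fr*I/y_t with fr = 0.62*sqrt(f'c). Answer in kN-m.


fr = 0.62 * sqrt(35) = 0.62 * 5.9161 = 3.668 MPa
I = 388 * 410^3 / 12 = 2228445666.67 mm^4
y_t = 205.0 mm
M_cr = fr * I / y_t = 3.668 * 2228445666.67 / 205.0 N-mm
= 39.8725 kN-m

39.8725 kN-m


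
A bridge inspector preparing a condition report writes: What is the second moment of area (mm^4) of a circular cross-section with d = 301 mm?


r = d / 2 = 301 / 2 = 150.5 mm
I = pi * r^4 / 4 = pi * 150.5^4 / 4
= 402935823.96 mm^4

402935823.96 mm^4


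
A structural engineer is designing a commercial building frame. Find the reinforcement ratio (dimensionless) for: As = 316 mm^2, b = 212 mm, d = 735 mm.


rho = As / (b * d)
= 316 / (212 * 735)
= 316 / 155820
= 0.002028 (dimensionless)

0.002028 (dimensionless)


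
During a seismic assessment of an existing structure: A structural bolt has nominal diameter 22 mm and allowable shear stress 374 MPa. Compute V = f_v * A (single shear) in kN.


A = pi * d^2 / 4 = pi * 22^2 / 4 = 380.1327 mm^2
V = f_v * A / 1000 = 374 * 380.1327 / 1000
= 142.1696 kN

142.1696 kN


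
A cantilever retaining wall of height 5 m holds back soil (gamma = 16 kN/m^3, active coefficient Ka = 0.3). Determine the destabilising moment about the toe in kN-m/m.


Pa = 0.5 * Ka * gamma * H^2
= 0.5 * 0.3 * 16 * 5^2
= 60.0 kN/m
Arm = H / 3 = 5 / 3 = 1.6667 m
Mo = Pa * arm = Pa * H / 3 = 60.0 * 5 / 3 = 100.0 kN-m/m

100.0 kN-m/m


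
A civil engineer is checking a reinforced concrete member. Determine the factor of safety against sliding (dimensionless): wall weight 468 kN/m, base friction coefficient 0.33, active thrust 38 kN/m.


Resisting force = mu * W = 0.33 * 468 = 154.44 kN/m
FOS = Resisting / Driving = 154.44 / 38
= 4.0642 (dimensionless)

4.0642 (dimensionless)


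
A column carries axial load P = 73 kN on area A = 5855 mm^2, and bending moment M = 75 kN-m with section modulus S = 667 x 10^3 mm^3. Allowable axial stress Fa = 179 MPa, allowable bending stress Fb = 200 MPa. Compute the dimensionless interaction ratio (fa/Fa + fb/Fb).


f_a = P / A = 73000.0 / 5855 = 12.468 MPa
f_b = M / S = 75000000.0 / 667000.0 = 112.4438 MPa
Ratio = f_a / Fa + f_b / Fb
= 12.468 / 179 + 112.4438 / 200
= 0.6319 (dimensionless)

0.6319 (dimensionless)


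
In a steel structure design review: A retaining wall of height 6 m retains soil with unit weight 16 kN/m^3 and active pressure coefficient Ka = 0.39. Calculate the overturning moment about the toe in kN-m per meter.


Pa = 0.5 * Ka * gamma * H^2
= 0.5 * 0.39 * 16 * 6^2
= 112.32 kN/m
Arm = H / 3 = 6 / 3 = 2.0 m
Mo = Pa * arm = Pa * H / 3 = 112.32 * 6 / 3 = 224.64 kN-m/m

224.64 kN-m/m


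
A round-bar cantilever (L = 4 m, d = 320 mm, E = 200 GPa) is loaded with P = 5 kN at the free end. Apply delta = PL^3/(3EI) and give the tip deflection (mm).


I = pi * d^4 / 64 = pi * 320^4 / 64 = 514718540.36 mm^4
L = 4000.0 mm, P = 5000.0 N, E = 200000.0 MPa
delta = P * L^3 / (3 * E * I)
= 5000.0 * 4000.0^3 / (3 * 200000.0 * 514718540.36)
= 1.0362 mm

1.0362 mm


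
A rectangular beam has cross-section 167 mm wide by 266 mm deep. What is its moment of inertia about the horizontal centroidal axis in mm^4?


I = b * h^3 / 12
= 167 * 266^3 / 12
= 167 * 18821096 / 12
= 261926919.33 mm^4

261926919.33 mm^4


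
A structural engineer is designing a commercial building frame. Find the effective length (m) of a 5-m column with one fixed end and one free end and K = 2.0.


L_eff = K * L
= 2.0 * 5
= 10.0 m

10.0 m


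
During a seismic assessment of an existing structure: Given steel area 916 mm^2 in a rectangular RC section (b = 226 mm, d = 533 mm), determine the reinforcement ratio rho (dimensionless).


rho = As / (b * d)
= 916 / (226 * 533)
= 916 / 120458
= 0.007604 (dimensionless)

0.007604 (dimensionless)


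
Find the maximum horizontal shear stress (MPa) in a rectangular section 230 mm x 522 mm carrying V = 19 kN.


A = b * h = 230 * 522 = 120060 mm^2
V = 19 kN = 19000.0 N
tau_max = 1.5 * V / A = 1.5 * 19000.0 / 120060
= 0.2374 MPa

0.2374 MPa


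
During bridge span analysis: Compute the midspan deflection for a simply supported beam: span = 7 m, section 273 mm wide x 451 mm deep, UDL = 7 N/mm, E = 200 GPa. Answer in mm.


I = 273 * 451^3 / 12 = 2086945110.25 mm^4
L = 7000.0 mm, w = 7 N/mm, E = 200000.0 MPa
delta = 5 * w * L^4 / (384 * E * I)
= 5 * 7 * 7000.0^4 / (384 * 200000.0 * 2086945110.25)
= 0.5243 mm

0.5243 mm


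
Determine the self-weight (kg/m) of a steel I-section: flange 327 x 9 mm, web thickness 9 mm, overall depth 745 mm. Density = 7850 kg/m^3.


A_flanges = 2 * 327 * 9 = 5886 mm^2
A_web = (745 - 2 * 9) * 9 = 6543 mm^2
A_total = 5886 + 6543 = 12429 mm^2 = 0.012429 m^2
Weight = rho * A = 7850 * 0.012429 = 97.5677 kg/m

97.5677 kg/m


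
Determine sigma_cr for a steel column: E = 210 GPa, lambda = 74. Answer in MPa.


sigma_cr = pi^2 * E / lambda^2
= 9.8696 * 210000.0 / 74^2
= 9.8696 * 210000.0 / 5476
= 378.491 MPa

378.491 MPa


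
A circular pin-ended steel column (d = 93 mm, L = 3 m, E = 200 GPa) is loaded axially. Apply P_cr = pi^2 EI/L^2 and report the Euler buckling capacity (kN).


I = pi * d^4 / 64 = 3671991.72 mm^4
L = 3000.0 mm
P_cr = pi^2 * E * I / L^2
= 9.8696 * 200000.0 * 3671991.72 / 3000.0^2
= 805357.9 N = 805.3579 kN

805.3579 kN


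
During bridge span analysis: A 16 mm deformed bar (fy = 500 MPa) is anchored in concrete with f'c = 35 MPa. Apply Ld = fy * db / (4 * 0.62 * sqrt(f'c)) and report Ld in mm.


Ld = (fy * db) / (4 * 0.62 * sqrt(f'c))
= (500 * 16) / (4 * 0.62 * sqrt(35))
= 8000 / 14.6719
= 545.26 mm

545.26 mm


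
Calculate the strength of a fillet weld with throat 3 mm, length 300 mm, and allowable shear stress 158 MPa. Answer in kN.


Strength = throat * length * allowable stress
= 3 * 300 * 158 N
= 142200 N
= 142.2 kN

142.2 kN


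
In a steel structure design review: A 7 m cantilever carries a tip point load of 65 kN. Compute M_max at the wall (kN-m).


For a cantilever with a point load at the free end:
M_max = P * L = 65 * 7 = 455 kN-m

455 kN-m


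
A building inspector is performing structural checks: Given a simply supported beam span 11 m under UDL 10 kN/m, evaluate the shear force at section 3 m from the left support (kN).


R_A = w * L / 2 = 10 * 11 / 2 = 55.0 kN
V(x) = R_A - w * x = 55.0 - 10 * 3
= 25.0 kN

25.0 kN


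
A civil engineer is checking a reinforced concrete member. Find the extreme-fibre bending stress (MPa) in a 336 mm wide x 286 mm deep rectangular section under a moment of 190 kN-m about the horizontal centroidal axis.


I = b * h^3 / 12 = 336 * 286^3 / 12 = 655022368.0 mm^4
y = h / 2 = 286 / 2 = 143.0 mm
M = 190 kN-m = 190000000.0 N-mm
sigma = M * y / I = 190000000.0 * 143.0 / 655022368.0
= 41.48 MPa

41.48 MPa


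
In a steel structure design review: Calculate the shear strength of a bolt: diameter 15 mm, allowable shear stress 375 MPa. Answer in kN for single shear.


A = pi * d^2 / 4 = pi * 15^2 / 4 = 176.7146 mm^2
V = f_v * A / 1000 = 375 * 176.7146 / 1000
= 66.268 kN

66.268 kN


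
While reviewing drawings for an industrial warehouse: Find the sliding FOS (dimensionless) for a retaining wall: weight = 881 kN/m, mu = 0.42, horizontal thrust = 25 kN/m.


Resisting force = mu * W = 0.42 * 881 = 370.02 kN/m
FOS = Resisting / Driving = 370.02 / 25
= 14.8008 (dimensionless)

14.8008 (dimensionless)


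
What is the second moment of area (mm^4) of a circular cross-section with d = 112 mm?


r = d / 2 = 112 / 2 = 56.0 mm
I = pi * r^4 / 4 = pi * 56.0^4 / 4
= 7723995.1 mm^4

7723995.1 mm^4


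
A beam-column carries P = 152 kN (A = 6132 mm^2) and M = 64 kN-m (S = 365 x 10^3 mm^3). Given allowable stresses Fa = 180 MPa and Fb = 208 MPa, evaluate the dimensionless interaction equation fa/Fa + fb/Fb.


f_a = P / A = 152000.0 / 6132 = 24.788 MPa
f_b = M / S = 64000000.0 / 365000.0 = 175.3425 MPa
Ratio = f_a / Fa + f_b / Fb
= 24.788 / 180 + 175.3425 / 208
= 0.9807 (dimensionless)

0.9807 (dimensionless)


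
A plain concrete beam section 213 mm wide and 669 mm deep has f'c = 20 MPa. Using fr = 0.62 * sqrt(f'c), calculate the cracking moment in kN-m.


fr = 0.62 * sqrt(20) = 0.62 * 4.4721 = 2.7727 MPa
I = 213 * 669^3 / 12 = 5314674984.75 mm^4
y_t = 334.5 mm
M_cr = fr * I / y_t = 2.7727 * 5314674984.75 / 334.5 N-mm
= 44.0542 kN-m

44.0542 kN-m


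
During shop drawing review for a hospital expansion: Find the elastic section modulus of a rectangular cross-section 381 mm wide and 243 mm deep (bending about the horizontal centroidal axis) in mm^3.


S = b * h^2 / 6
= 381 * 243^2 / 6
= 381 * 59049 / 6
= 3749611.5 mm^3

3749611.5 mm^3


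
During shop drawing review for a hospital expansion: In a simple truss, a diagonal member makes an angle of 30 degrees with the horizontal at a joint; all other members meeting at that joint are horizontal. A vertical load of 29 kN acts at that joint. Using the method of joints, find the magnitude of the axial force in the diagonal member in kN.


At the joint, only the diagonal has a vertical component, so vertical equilibrium gives:
F * sin(30) = 29
F = 29 / sin(30)
= 29 / 0.5
= 58.0 kN

58.0 kN


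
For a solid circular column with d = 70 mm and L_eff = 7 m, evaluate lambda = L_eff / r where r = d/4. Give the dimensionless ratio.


Radius of gyration r = d / 4 = 70 / 4 = 17.5 mm
L_eff = 7000.0 mm
Slenderness ratio = L / r = 7000.0 / 17.5 = 400.0 (dimensionless)

400.0 (dimensionless)


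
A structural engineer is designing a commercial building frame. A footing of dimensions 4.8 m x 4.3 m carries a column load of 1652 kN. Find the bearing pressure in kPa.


A = 4.8 * 4.3 = 20.64 m^2
q = P / A = 1652 / 20.64
= 80.0388 kPa

80.0388 kPa


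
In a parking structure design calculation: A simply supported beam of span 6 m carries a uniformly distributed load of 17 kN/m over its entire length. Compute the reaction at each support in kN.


Total load = w * L = 17 * 6 = 102 kN
By symmetry, each reaction R = total / 2 = 102 / 2 = 51.0 kN

51.0 kN


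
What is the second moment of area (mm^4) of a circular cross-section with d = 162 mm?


r = d / 2 = 162 / 2 = 81.0 mm
I = pi * r^4 / 4 = pi * 81.0^4 / 4
= 33808815.61 mm^4

33808815.61 mm^4


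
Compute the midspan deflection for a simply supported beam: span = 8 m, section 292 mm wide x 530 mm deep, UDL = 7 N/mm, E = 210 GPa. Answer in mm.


I = 292 * 530^3 / 12 = 3622673666.67 mm^4
L = 8000.0 mm, w = 7 N/mm, E = 210000.0 MPa
delta = 5 * w * L^4 / (384 * E * I)
= 5 * 7 * 8000.0^4 / (384 * 210000.0 * 3622673666.67)
= 0.4907 mm

0.4907 mm


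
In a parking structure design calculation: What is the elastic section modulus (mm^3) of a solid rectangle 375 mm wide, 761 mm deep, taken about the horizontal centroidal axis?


S = b * h^2 / 6
= 375 * 761^2 / 6
= 375 * 579121 / 6
= 36195062.5 mm^3

36195062.5 mm^3


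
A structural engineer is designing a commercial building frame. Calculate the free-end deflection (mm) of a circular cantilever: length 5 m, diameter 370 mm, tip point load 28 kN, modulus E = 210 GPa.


I = pi * d^4 / 64 = pi * 370^4 / 64 = 919976629.57 mm^4
L = 5000.0 mm, P = 28000.0 N, E = 210000.0 MPa
delta = P * L^3 / (3 * E * I)
= 28000.0 * 5000.0^3 / (3 * 210000.0 * 919976629.57)
= 6.0388 mm

6.0388 mm


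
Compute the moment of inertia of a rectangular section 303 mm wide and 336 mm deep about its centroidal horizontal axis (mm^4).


I = b * h^3 / 12
= 303 * 336^3 / 12
= 303 * 37933056 / 12
= 957809664.0 mm^4

957809664.0 mm^4


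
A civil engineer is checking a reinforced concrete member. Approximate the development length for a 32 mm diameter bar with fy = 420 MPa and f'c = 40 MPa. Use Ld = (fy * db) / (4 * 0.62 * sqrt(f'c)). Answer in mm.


Ld = (fy * db) / (4 * 0.62 * sqrt(f'c))
= (420 * 32) / (4 * 0.62 * sqrt(40))
= 13440 / 15.6849
= 856.88 mm

856.88 mm


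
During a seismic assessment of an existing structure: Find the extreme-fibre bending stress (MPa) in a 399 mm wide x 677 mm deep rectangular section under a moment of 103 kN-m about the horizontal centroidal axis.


I = b * h^3 / 12 = 399 * 677^3 / 12 = 10317100372.25 mm^4
y = h / 2 = 677 / 2 = 338.5 mm
M = 103 kN-m = 103000000.0 N-mm
sigma = M * y / I = 103000000.0 * 338.5 / 10317100372.25
= 3.38 MPa

3.38 MPa


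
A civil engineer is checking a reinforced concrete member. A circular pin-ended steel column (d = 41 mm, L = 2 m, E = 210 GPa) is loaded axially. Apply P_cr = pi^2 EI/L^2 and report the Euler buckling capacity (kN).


I = pi * d^4 / 64 = 138709.22 mm^4
L = 2000.0 mm
P_cr = pi^2 * E * I / L^2
= 9.8696 * 210000.0 * 138709.22 / 2000.0^2
= 71872.77 N = 71.8728 kN

71.8728 kN


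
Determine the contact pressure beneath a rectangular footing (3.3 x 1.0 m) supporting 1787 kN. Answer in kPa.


A = 3.3 * 1.0 = 3.3 m^2
q = P / A = 1787 / 3.3
= 541.5152 kPa

541.5152 kPa


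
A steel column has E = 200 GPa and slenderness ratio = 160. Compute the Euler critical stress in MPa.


sigma_cr = pi^2 * E / lambda^2
= 9.8696 * 200000.0 / 160^2
= 9.8696 * 200000.0 / 25600
= 77.1063 MPa

77.1063 MPa


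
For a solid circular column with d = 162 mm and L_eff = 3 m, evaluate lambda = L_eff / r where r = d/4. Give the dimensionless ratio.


Radius of gyration r = d / 4 = 162 / 4 = 40.5 mm
L_eff = 3000.0 mm
Slenderness ratio = L / r = 3000.0 / 40.5 = 74.07 (dimensionless)

74.07 (dimensionless)


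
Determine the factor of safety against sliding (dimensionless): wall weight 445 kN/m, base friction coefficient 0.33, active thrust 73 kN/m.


Resisting force = mu * W = 0.33 * 445 = 146.85 kN/m
FOS = Resisting / Driving = 146.85 / 73
= 2.0116 (dimensionless)

2.0116 (dimensionless)


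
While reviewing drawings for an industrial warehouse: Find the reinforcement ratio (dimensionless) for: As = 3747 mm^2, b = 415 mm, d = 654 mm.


rho = As / (b * d)
= 3747 / (415 * 654)
= 3747 / 271410
= 0.013806 (dimensionless)

0.013806 (dimensionless)


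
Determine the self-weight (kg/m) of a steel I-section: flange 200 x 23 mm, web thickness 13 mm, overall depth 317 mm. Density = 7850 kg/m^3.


A_flanges = 2 * 200 * 23 = 9200 mm^2
A_web = (317 - 2 * 23) * 13 = 3523 mm^2
A_total = 9200 + 3523 = 12723 mm^2 = 0.012723 m^2
Weight = rho * A = 7850 * 0.012723 = 99.8756 kg/m

99.8756 kg/m


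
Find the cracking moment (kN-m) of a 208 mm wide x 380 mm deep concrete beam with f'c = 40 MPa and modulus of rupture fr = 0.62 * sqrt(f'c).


fr = 0.62 * sqrt(40) = 0.62 * 6.3246 = 3.9212 MPa
I = 208 * 380^3 / 12 = 951114666.67 mm^4
y_t = 190.0 mm
M_cr = fr * I / y_t = 3.9212 * 951114666.67 / 190.0 N-mm
= 19.6291 kN-m

19.6291 kN-m


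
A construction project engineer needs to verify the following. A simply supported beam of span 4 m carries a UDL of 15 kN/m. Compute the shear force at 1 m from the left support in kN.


R_A = w * L / 2 = 15 * 4 / 2 = 30.0 kN
V(x) = R_A - w * x = 30.0 - 15 * 1
= 15.0 kN

15.0 kN
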